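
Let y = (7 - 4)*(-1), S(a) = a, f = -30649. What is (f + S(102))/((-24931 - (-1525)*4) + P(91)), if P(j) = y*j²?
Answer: 30547/43674 ≈ 0.69943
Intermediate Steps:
y = -3 (y = 3*(-1) = -3)
P(j) = -3*j²
(f + S(102))/((-24931 - (-1525)*4) + P(91)) = (-30649 + 102)/((-24931 - (-1525)*4) - 3*91²) = -30547/((-24931 - 1*(-6100)) - 3*8281) = -30547/((-24931 + 6100) - 24843) = -30547/(-18831 - 24843) = -30547/(-43674) = -30547*(-1/43674) = 30547/43674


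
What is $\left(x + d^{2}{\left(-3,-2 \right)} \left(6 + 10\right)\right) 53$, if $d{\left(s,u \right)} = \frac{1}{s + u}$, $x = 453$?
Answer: $\frac{601073}{25} \approx 24043.0$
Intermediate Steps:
$\left(x + d^{2}{\left(-3,-2 \right)} \left(6 + 10\right)\right) 53 = \left(453 + \left(\frac{1}{-3 - 2}\right)^{2} \left(6 + 10\right)\right) 53 = \left(453 + \left(\frac{1}{-5}\right)^{2} \cdot 16\right) 53 = \left(453 + \left(- \frac{1}{5}\right)^{2} \cdot 16\right) 53 = \left(453 + \frac{1}{25} \cdot 16\right) 53 = \left(453 + \frac{16}{25}\right) 53 = \frac{11341}{25} \cdot 53 = \frac{601073}{25}$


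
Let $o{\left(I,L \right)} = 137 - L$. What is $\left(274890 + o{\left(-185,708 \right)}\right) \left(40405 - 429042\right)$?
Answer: $-106610513203$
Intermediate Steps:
$\left(274890 + o{\left(-185,708 \right)}\right) \left(40405 - 429042\right) = \left(274890 + \left(137 - 708\right)\right) \left(40405 - 429042\right) = \left(274890 + \left(137 - 708\right)\right) \left(-388637\right) = \left(274890 - 571\right) \left(-388637\right) = 274319 \left(-388637\right) = -106610513203$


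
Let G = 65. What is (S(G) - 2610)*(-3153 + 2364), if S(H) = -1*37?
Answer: 2088483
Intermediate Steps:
S(H) = -37
(S(G) - 2610)*(-3153 + 2364) = (-37 - 2610)*(-3153 + 2364) = -2647*(-789) = 2088483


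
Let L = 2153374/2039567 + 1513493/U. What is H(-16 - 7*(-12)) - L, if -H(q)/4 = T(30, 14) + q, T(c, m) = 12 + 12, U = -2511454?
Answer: -1887319791122089/5122278700418 ≈ -368.45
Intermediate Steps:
T(c, m) = 24
L = 2321229368265/5122278700418 (L = 2153374/2039567 + 1513493/(-2511454) = 2153374*(1/2039567) + 1513493*(-1/2511454) = 2153374/2039567 - 1513493/2511454 = 2321229368265/5122278700418 ≈ 0.45316)
H(q) = -96 - 4*q (H(q) = -4*(24 + q) = -96 - 4*q)
H(-16 - 7*(-12)) - L = (-96 - 4*(-16 - 7*(-12))) - 1*2321229368265/5122278700418 = (-96 - 4*(-16 + 84)) - 2321229368265/5122278700418 = (-96 - 4*68) - 2321229368265/5122278700418 = (-96 - 272) - 2321229368265/5122278700418 = -368 - 2321229368265/5122278700418 = -1887319791122089/5122278700418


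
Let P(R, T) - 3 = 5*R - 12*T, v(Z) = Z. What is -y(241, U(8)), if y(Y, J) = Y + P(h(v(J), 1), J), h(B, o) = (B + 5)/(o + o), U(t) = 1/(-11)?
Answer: -2831/11 ≈ -257.36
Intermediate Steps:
U(t) = -1/11
h(B, o) = (5 + B)/(2*o) (h(B, o) = (5 + B)/((2*o)) = (5 + B)*(1/(2*o)) = (5 + B)/(2*o))
P(R, T) = 3 - 12*T + 5*R (P(R, T) = 3 + (5*R - 12*T) = 3 + (-12*T + 5*R) = 3 - 12*T + 5*R)
y(Y, J) = 31/2 + Y - 19*J/2 (y(Y, J) = Y + (3 - 12*J + 5*((1/2)*(5 + J)/1)) = Y + (3 - 12*J + 5*((1/2)*1*(5 + J))) = Y + (3 - 12*J + 5*(5/2 + J/2)) = Y + (3 - 12*J + (25/2 + 5*J/2)) = Y + (31/2 - 19*J/2) = 31/2 + Y - 19*J/2)
-y(241, U(8)) = -(31/2 + 241 - 19/2*(-1/11)) = -(31/2 + 241 + 19/22) = -1*2831/11 = -2831/11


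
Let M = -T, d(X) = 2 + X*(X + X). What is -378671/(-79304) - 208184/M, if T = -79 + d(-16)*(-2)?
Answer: -16090635139/87789528 ≈ -183.29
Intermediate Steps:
d(X) = 2 + 2*X² (d(X) = 2 + X*(2*X) = 2 + 2*X²)
T = -1107 (T = -79 + (2 + 2*(-16)²)*(-2) = -79 + (2 + 2*256)*(-2) = -79 + (2 + 512)*(-2) = -79 + 514*(-2) = -79 - 1028 = -1107)
M = 1107 (M = -1*(-1107) = 1107)
-378671/(-79304) - 208184/M = -378671/(-79304) - 208184/1107 = -378671*(-1/79304) - 208184*1/1107 = 378671/79304 - 208184/1107 = -16090635139/87789528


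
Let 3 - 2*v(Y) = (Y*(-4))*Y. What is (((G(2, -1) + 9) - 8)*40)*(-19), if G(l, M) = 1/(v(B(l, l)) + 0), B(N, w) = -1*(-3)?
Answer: -31160/39 ≈ -798.97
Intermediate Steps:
B(N, w) = 3
v(Y) = 3/2 + 2*Y² (v(Y) = 3/2 - Y*(-4)*Y/2 = 3/2 - (-4*Y)*Y/2 = 3/2 - (-2)*Y² = 3/2 + 2*Y²)
G(l, M) = 2/39 (G(l, M) = 1/((3/2 + 2*3²) + 0) = 1/((3/2 + 2*9) + 0) = 1/((3/2 + 18) + 0) = 1/(39/2 + 0) = 1/(39/2) = 2/39)
(((G(2, -1) + 9) - 8)*40)*(-19) = (((2/39 + 9) - 8)*40)*(-19) = ((353/39 - 8)*40)*(-19) = ((41/39)*40)*(-19) = (1640/39)*(-19) = -31160/39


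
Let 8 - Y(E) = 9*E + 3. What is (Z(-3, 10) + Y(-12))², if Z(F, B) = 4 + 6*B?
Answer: 31329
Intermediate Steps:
Y(E) = 5 - 9*E (Y(E) = 8 - (9*E + 3) = 8 - (3 + 9*E) = 8 + (-3 - 9*E) = 5 - 9*E)
(Z(-3, 10) + Y(-12))² = ((4 + 6*10) + (5 - 9*(-12)))² = ((4 + 60) + (5 + 108))² = (64 + 113)² = 177² = 31329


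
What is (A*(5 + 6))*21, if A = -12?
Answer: -2772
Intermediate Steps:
(A*(5 + 6))*21 = -12*(5 + 6)*21 = -12*11*21 = -132*21 = -2772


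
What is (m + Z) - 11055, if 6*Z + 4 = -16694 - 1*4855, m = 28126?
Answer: 80873/6 ≈ 13479.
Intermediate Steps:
Z = -21553/6 (Z = -⅔ + (-16694 - 1*4855)/6 = -⅔ + (-16694 - 4855)/6 = -⅔ + (⅙)*(-21549) = -⅔ - 7183/2 = -21553/6 ≈ -3592.2)
(m + Z) - 11055 = (28126 - 21553/6) - 11055 = 147203/6 - 11055 = 80873/6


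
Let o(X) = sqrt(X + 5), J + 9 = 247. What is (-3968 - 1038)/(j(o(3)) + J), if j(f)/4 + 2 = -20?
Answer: -2503/75 ≈ -33.373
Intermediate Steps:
J = 238 (J = -9 + 247 = 238)
o(X) = sqrt(5 + X)
j(f) = -88 (j(f) = -8 + 4*(-20) = -8 - 80 = -88)
(-3968 - 1038)/(j(o(3)) + J) = (-3968 - 1038)/(-88 + 238) = -5006/150 = -5006*1/150 = -2503/75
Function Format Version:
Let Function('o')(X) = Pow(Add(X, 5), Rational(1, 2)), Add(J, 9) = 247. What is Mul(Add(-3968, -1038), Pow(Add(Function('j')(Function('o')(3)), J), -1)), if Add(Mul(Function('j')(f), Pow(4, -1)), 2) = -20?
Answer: Rational(-2503, 75) ≈ -33.373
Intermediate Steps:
J = 238 (J = Add(-9, 247) = 238)
Function('o')(X) = Pow(Add(5, X), Rational(1, 2))
Function('j')(f) = -88 (Function('j')(f) = Add(-8, Mul(4, -20)) = Add(-8, -80) = -88)
Mul(Add(-3968, -1038), Pow(Add(Function('j')(Function('o')(3)), J), -1)) = Mul(Add(-3968, -1038), Pow(Add(-88, 238), -1)) = Mul(-5006, Pow(150, -1)) = Mul(-5006, Rational(1, 150)) = Rational(-2503, 75)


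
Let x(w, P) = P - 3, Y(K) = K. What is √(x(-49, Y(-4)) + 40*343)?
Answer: √13713 ≈ 117.10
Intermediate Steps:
x(w, P) = -3 + P
√(x(-49, Y(-4)) + 40*343) = √((-3 - 4) + 40*343) = √(-7 + 13720) = √13713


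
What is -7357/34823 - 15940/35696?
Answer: -2107459/3203716 ≈ -0.65782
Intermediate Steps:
-7357/34823 - 15940/35696 = -7357*1/34823 - 15940*1/35696 = -7357/34823 - 3985/8924 = -2107459/3203716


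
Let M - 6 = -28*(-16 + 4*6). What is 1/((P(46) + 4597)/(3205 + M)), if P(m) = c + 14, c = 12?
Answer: 2987/4623 ≈ 0.64612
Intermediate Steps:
M = -218 (M = 6 - 28*(-16 + 4*6) = 6 - 28*(-16 + 24) = 6 - 28*8 = 6 - 224 = -218)
P(m) = 26 (P(m) = 12 + 14 = 26)
1/((P(46) + 4597)/(3205 + M)) = 1/((26 + 4597)/(3205 - 218)) = 1/(4623/2987) = 2987/4623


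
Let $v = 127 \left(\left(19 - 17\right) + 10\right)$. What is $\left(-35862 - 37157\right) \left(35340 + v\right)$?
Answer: $-2691772416$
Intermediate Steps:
$v = 1524$ ($v = 127 \left(2 + 10\right) = 127 \cdot 12 = 1524$)
$\left(-35862 - 37157\right) \left(35340 + v\right) = \left(-35862 - 37157\right) \left(35340 + 1524\right) = \left(-73019\right) 36864 = -2691772416$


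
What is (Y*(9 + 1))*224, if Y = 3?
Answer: 6720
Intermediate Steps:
(Y*(9 + 1))*224 = (3*(9 + 1))*224 = (3*10)*224 = 30*224 = 6720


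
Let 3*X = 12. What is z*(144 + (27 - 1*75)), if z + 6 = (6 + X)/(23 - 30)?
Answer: -4992/7 ≈ -713.14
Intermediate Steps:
X = 4 (X = (1/3)*12 = 4)
z = -52/7 (z = -6 + (6 + 4)/(23 - 30) = -6 + 10/(-7) = -6 + 10*(-1/7) = -6 - 10/7 = -52/7 ≈ -7.4286)
z*(144 + (27 - 1*75)) = -52*(144 + (27 - 1*75))/7 = -52*(144 + (27 - 75))/7 = -52*(144 - 48)/7 = -52/7*96 = -4992/7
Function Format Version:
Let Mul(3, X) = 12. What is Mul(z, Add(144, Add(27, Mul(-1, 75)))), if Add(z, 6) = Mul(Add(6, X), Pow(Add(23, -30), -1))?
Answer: Rational(-4992, 7) ≈ -713.14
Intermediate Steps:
X = 4 (X = Mul(Rational(1, 3), 12) = 4)
z = Rational(-52, 7) (z = Add(-6, Mul(Add(6, 4), Pow(Add(23, -30), -1))) = Add(-6, Mul(10, Pow(-7, -1))) = Add(-6, Mul(10, Rational(-1, 7))) = Add(-6, Rational(-10, 7)) = Rational(-52, 7) ≈ -7.4286)
Mul(z, Add(144, Add(27, Mul(-1, 75)))) = Mul(Rational(-52, 7), Add(144, Add(27, Mul(-1, 75)))) = Mul(Rational(-52, 7), Add(144, Add(27, -75))) = Mul(Rational(-52, 7), Add(144, -48)) = Mul(Rational(-52, 7), 96) = Rational(-4992, 7)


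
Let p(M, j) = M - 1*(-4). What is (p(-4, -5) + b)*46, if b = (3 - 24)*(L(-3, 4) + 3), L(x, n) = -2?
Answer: -966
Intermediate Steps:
p(M, j) = 4 + M (p(M, j) = M + 4 = 4 + M)
b = -21 (b = (3 - 24)*(-2 + 3) = -21*1 = -21)
(p(-4, -5) + b)*46 = ((4 - 4) - 21)*46 = (0 - 21)*46 = -21*46 = -966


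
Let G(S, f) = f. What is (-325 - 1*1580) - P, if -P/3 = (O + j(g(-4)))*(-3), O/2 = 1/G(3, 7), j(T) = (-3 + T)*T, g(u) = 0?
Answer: -13353/7 ≈ -1907.6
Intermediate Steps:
j(T) = T*(-3 + T)
O = 2/7 ≈ 0.28571
P = 18/7 (P = -3*(2/7 + 0*(-3 + 0))*(-3) = -3*(2/7 + 0*(-3))*(-3) = -3*(2/7 + 0)*(-3) = -6*(-3)/7 = -3*(-6/7) = 18/7 ≈ 2.5714)
(-325 - 1*1580) - P = (-325 - 1*1580) - 1*18/7 = (-325 - 1580) - 18/7 = -1905 - 18/7 = -13353/7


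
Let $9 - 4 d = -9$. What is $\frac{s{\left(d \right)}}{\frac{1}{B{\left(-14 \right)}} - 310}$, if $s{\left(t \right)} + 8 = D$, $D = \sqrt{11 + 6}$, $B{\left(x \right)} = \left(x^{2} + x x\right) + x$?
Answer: $\frac{3024}{117179} - \frac{378 \sqrt{17}}{117179} \approx 0.012506$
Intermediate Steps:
$d = \frac{9}{2}$ ($d = \frac{9}{4} - - \frac{9}{4} = \frac{9}{4} + \frac{9}{4} = \frac{9}{2} \approx 4.5$)
$B{\left(x \right)} = x + 2 x^{2}$ ($B{\left(x \right)} = \left(x^{2} + x^{2}\right) + x = 2 x^{2} + x = x + 2 x^{2}$)
$D = \sqrt{17} \approx 4.1231$
$s{\left(t \right)} = -8 + \sqrt{17}$
$\frac{s{\left(d \right)}}{\frac{1}{B{\left(-14 \right)}} - 310} = \frac{-8 + \sqrt{17}}{\frac{1}{\left(-14\right) \left(1 + 2 \left(-14\right)\right)} - 310} = \frac{-8 + \sqrt{17}}{\frac{1}{\left(-14\right) \left(1 - 28\right)} - 310} = \frac{-8 + \sqrt{17}}{\frac{1}{\left(-14\right) \left(-27\right)} - 310} = \frac{-8 + \sqrt{17}}{\frac{1}{378} - 310} = \frac{-8 + \sqrt{17}}{- \frac{117179}{378}} = \left(-8 + \sqrt{17}\right) \left(- \frac{378}{117179}\right) = \frac{3024}{117179} - \frac{378 \sqrt{17}}{117179}$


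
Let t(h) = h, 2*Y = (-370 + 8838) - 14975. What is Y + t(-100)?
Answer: -6707/2 ≈ -3353.5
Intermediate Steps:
Y = -6507/2 (Y = ((-370 + 8838) - 14975)/2 = (8468 - 14975)/2 = (½)*(-6507) = -6507/2 ≈ -3253.5)
Y + t(-100) = -6507/2 - 100 = -6707/2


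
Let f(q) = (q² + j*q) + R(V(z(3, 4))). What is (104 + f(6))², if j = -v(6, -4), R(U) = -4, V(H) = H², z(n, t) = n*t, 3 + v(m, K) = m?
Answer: 13924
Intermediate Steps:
v(m, K) = -3 + m
j = -3 (j = -(-3 + 6) = -1*3 = -3)
f(q) = -4 + q² - 3*q (f(q) = (q² - 3*q) - 4 = -4 + q² - 3*q)
(104 + f(6))² = (104 + (-4 + 6² - 3*6))² = (104 + (-4 + 36 - 18))² = (104 + 14)² = 118² = 13924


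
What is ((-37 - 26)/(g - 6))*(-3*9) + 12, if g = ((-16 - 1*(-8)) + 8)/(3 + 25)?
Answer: -543/2 ≈ -271.50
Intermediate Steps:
g = 0 (g = ((-16 + 8) + 8)/28 = (-8 + 8)*(1/28) = 0*(1/28) = 0)
((-37 - 26)/(g - 6))*(-3*9) + 12 = ((-37 - 26)/(0 - 6))*(-3*9) + 12 = -63/(-6)*(-27) + 12 = -63*(-⅙)*(-27) + 12 = (21/2)*(-27) + 12 = -567/2 + 12 = -543/2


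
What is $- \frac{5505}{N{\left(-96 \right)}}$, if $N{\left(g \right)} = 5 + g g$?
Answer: $- \frac{5505}{9221} \approx -0.59701$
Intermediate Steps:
$N{\left(g \right)} = 5 + g^{2}$
$- \frac{5505}{N{\left(-96 \right)}} = - \frac{5505}{5 + \left(-96\right)^{2}} = - \frac{5505}{5 + 9216} = - \frac{5505}{9221}$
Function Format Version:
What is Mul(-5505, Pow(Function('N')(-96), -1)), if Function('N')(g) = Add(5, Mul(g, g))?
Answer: Rational(-5505, 9221) ≈ -0.59701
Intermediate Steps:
Function('N')(g) = Add(5, Pow(g, 2))
Mul(-5505, Pow(Function('N')(-96), -1)) = Mul(-5505, Pow(Add(5, Pow(-96, 2)), -1)) = Mul(-5505, Pow(Add(5, 9216), -1)) = Mul(-5505, Pow(9221, -1)) = Mul(-5505, Rational(1, 9221)) = Rational(-5505, 9221)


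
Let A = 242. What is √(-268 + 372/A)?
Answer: 7*I*√658/11 ≈ 16.324*I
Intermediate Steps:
√(-268 + 372/A) = √(-268 + 372/242) = √(-268 + 372*(1/242)) = √(-268 + 186/121) = √(-32242/121) = 7*I*√658/11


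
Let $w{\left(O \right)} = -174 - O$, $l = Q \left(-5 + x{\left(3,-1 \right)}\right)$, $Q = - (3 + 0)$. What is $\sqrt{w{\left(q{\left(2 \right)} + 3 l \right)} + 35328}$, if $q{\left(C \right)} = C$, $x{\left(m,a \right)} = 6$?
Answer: $\sqrt{35161} \approx 187.51$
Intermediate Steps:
$Q = -3$ ($Q = \left(-1\right) 3 = -3$)
$l = -3$ ($l = - 3 \left(-5 + 6\right) = \left(-3\right) 1 = -3$)
$\sqrt{w{\left(q{\left(2 \right)} + 3 l \right)} + 35328} = \sqrt{\left(-174 - \left(2 + 3 \left(-3\right)\right)\right) + 35328} = \sqrt{\left(-174 - \left(2 - 9\right)\right) + 35328} = \sqrt{\left(-174 - -7\right) + 35328} = \sqrt{\left(-174 + 7\right) + 35328} = \sqrt{-167 + 35328} = \sqrt{35161}$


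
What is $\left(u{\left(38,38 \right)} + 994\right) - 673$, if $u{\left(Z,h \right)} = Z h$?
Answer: $1765$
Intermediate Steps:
$\left(u{\left(38,38 \right)} + 994\right) - 673 = \left(38 \cdot 38 + 994\right) - 673 = \left(1444 + 994\right) - 673 = 2438 - 673 = 1765$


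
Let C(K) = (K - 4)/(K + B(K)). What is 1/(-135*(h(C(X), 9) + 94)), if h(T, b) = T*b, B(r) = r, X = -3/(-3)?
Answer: -2/21735 ≈ -9.2017e-5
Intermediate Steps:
X = 1 (X = -3*(-⅓) = 1)
C(K) = (-4 + K)/(2*K) (C(K) = (K - 4)/(K + K) = (-4 + K)/((2*K)) = (-4 + K)*(1/(2*K)) = (-4 + K)/(2*K))
1/(-135*(h(C(X), 9) + 94)) = 1/(-135*(((½)*(-4 + 1)/1)*9 + 94)) = 1/(-135*(((½)*1*(-3))*9 + 94)) = 1/(-135*(-3/2*9 + 94)) = 1/(-135*(-27/2 + 94)) = 1/(-135*161/2) = 1/(-21735/2) = -2/21735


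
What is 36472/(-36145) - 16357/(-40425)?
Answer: -16057397/26566575 ≈ -0.60442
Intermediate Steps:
36472/(-36145) - 16357/(-40425) = 36472*(-1/36145) - 16357*(-1/40425) = -36472/36145 + 1487/3675 = -16057397/26566575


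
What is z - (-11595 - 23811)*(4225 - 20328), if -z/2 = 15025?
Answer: -570172868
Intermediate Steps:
z = -30050 (z = -2*15025 = -30050)
z - (-11595 - 23811)*(4225 - 20328) = -30050 - (-11595 - 23811)*(4225 - 20328) = -30050 - (-35406)*(-16103) = -30050 - 1*570142818 = -30050 - 570142818 = -570172868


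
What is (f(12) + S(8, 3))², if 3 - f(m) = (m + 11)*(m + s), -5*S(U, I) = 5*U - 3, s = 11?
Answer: 7112889/25 ≈ 2.8452e+5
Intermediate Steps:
S(U, I) = ⅗ - U (S(U, I) = -(5*U - 3)/5 = -(-3 + 5*U)/5 = ⅗ - U)
f(m) = 3 - (11 + m)² (f(m) = 3 - (m + 11)*(m + 11) = 3 - (11 + m)*(11 + m) = 3 - (11 + m)²)
(f(12) + S(8, 3))² = ((-118 - 1*12² - 22*12) + (⅗ - 1*8))² = ((-118 - 1*144 - 264) + (⅗ - 8))² = ((-118 - 144 - 264) - 37/5)² = (-526 - 37/5)² = (-2667/5)² = 7112889/25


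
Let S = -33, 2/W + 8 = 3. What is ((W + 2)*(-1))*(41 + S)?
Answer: -64/5 ≈ -12.800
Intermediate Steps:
W = -2/5 (W = 2/(-8 + 3) = 2/(-5) = 2*(-1/5) = -2/5 ≈ -0.40000)
((W + 2)*(-1))*(41 + S) = ((-2/5 + 2)*(-1))*(41 - 33) = ((8/5)*(-1))*8 = -8/5*8 = -64/5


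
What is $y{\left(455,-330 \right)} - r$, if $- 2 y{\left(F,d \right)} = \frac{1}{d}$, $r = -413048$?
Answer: $\frac{272611681}{660} \approx 4.1305 \cdot 10^{5}$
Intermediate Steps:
$y{\left(F,d \right)} = - \frac{1}{2 d}$
$y{\left(455,-330 \right)} - r = - \frac{1}{2 \left(-330\right)} - -413048 = \left(- \frac{1}{2}\right) \left(- \frac{1}{330}\right) + 413048 = \frac{1}{660} + 413048 = \frac{272611681}{660}$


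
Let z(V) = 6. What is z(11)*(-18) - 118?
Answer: -226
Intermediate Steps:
z(11)*(-18) - 118 = 6*(-18) - 118 = -108 - 118 = -226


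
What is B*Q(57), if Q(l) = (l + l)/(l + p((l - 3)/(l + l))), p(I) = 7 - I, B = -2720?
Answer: -346560/71 ≈ -4881.1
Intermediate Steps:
Q(l) = 2*l/(7 + l - (-3 + l)/(2*l)) (Q(l) = (l + l)/(l + (7 - (l - 3)/(l + l))) = (2*l)/(l + (7 - (-3 + l)/(2*l))) = (2*l)/(7 + l - (-3 + l)/(2*l)) = 2*l/(7 + l - (-3 + l)/(2*l)))
B*Q(57) = -10880*57**2/(3 - 1*57 + 2*57*(7 + 57)) = -10880*3249/(3 - 57 + 2*57*64) = -10880*3249/(3 - 57 + 7296) = -10880*3249/7242 = -2720*2166/1207 = -346560/71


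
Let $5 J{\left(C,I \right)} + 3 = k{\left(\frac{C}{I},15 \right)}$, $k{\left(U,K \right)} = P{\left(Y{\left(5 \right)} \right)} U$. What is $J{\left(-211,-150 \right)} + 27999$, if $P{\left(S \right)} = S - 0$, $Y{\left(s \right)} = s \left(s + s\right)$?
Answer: $\frac{420187}{15} \approx 28012.0$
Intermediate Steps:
$Y{\left(s \right)} = 2 s^{2}$ ($Y{\left(s \right)} = s 2 s = 2 s^{2}$)
$P{\left(S \right)} = S$ ($P{\left(S \right)} = S + 0 = S$)
$k{\left(U,K \right)} = 50 U$ ($k{\left(U,K \right)} = 2 \cdot 5^{2} U = 2 \cdot 25 U = 50 U$)
$J{\left(C,I \right)} = - \frac{3}{5} + \frac{10 C}{I}$ ($J{\left(C,I \right)} = - \frac{3}{5} + \frac{50 \frac{C}{I}}{5} = - \frac{3}{5} + \frac{50 C \frac{1}{I}}{5} = - \frac{3}{5} + \frac{10 C}{I}$)
$J{\left(-211,-150 \right)} + 27999 = \left(- \frac{3}{5} + 10 \left(-211\right) \frac{1}{-150}\right) + 27999 = \left(- \frac{3}{5} + 10 \left(-211\right) \left(- \frac{1}{150}\right)\right) + 27999 = \left(- \frac{3}{5} + \frac{211}{15}\right) + 27999 = \frac{202}{15} + 27999 = \frac{420187}{15}$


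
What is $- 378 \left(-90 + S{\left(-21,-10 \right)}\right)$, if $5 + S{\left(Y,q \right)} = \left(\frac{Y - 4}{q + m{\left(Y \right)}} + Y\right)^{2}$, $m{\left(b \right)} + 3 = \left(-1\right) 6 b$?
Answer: $- \frac{1715117922}{12769} \approx -1.3432 \cdot 10^{5}$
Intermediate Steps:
$m{\left(b \right)} = -3 - 6 b$ ($m{\left(b \right)} = -3 + \left(-1\right) 6 b = -3 - 6 b$)
$S{\left(Y,q \right)} = -5 + \left(Y + \frac{-4 + Y}{-3 + q - 6 Y}\right)^{2}$ ($S{\left(Y,q \right)} = -5 + \left(\frac{Y - 4}{q - \left(3 + 6 Y\right)} + Y\right)^{2} = -5 + \left(\frac{-4 + Y}{-3 + q - 6 Y} + Y\right)^{2} = -5 + \left(Y + \frac{-4 + Y}{-3 + q - 6 Y}\right)^{2}$)
$- 378 \left(-90 + S{\left(-21,-10 \right)}\right) = - 378 \left(-90 - \left(5 - \frac{\left(4 + 2 \left(-21\right) + 6 \left(-21\right)^{2} - \left(-21\right) \left(-10\right)\right)^{2}}{\left(3 - -10 + 6 \left(-21\right)\right)^{2}}\right)\right) = - 378 \left(-90 - \left(5 - \frac{\left(4 - 42 + 6 \cdot 441 - 210\right)^{2}}{\left(3 + 10 - 126\right)^{2}}\right)\right) = - 378 \left(-90 - \left(5 - \frac{\left(4 - 42 + 2646 - 210\right)^{2}}{12769}\right)\right) = - 378 \left(-90 - \left(5 - \frac{2398^{2}}{12769}\right)\right) = - 378 \left(-90 + \left(-5 + \frac{1}{12769} \cdot 5750404\right)\right) = - 378 \left(-90 + \left(-5 + \frac{5750404}{12769}\right)\right) = - 378 \left(-90 + \frac{5686559}{12769}\right) = \left(-378\right) \frac{4537349}{12769} = - \frac{1715117922}{12769}$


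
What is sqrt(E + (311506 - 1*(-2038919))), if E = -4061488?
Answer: I*sqrt(1711063) ≈ 1308.1*I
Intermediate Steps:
sqrt(E + (311506 - 1*(-2038919))) = sqrt(-4061488 + (311506 - 1*(-2038919))) = sqrt(-4061488 + (311506 + 2038919)) = sqrt(-4061488 + 2350425) = sqrt(-1711063) = I*sqrt(1711063)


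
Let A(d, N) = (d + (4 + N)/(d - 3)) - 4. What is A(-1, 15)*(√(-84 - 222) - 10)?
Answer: 195/2 - 117*I*√34/4 ≈ 97.5 - 170.56*I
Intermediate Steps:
A(d, N) = -4 + d + (4 + N)/(-3 + d) (A(d, N) = (d + (4 + N)/(-3 + d)) - 4 = -4 + d + (4 + N)/(-3 + d))
A(-1, 15)*(√(-84 - 222) - 10) = ((16 + 15 + (-1)² - 7*(-1))/(-3 - 1))*(√(-84 - 222) - 10) = ((16 + 15 + 1 + 7)/(-4))*(√(-306) - 10) = (-¼*39)*(3*I*√34 - 10) = -39*(-10 + 3*I*√34)/4 = 195/2 - 117*I*√34/4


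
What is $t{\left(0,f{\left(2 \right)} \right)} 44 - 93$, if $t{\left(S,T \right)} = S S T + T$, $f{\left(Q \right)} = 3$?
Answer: $39$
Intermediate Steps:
$t{\left(S,T \right)} = T + T S^{2}$ ($t{\left(S,T \right)} = S^{2} T + T = T S^{2} + T = T + T S^{2}$)
$t{\left(0,f{\left(2 \right)} \right)} 44 - 93 = 3 \left(1 + 0^{2}\right) 44 - 93 = 3 \left(1 + 0\right) 44 - 93 = 3 \cdot 1 \cdot 44 - 93 = 3 \cdot 44 - 93 = 132 - 93 = 39$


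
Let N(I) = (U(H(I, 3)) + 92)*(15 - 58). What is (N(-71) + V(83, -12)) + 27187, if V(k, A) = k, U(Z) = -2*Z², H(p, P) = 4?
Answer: 24690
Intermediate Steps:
N(I) = -2580 (N(I) = (-2*4² + 92)*(15 - 58) = (-2*16 + 92)*(-43) = (-32 + 92)*(-43) = 60*(-43) = -2580)
(N(-71) + V(83, -12)) + 27187 = (-2580 + 83) + 27187 = -2497 + 27187 = 24690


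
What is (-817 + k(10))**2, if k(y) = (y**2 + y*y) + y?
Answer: 368449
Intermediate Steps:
k(y) = y + 2*y**2 (k(y) = (y**2 + y**2) + y = 2*y**2 + y = y + 2*y**2)
(-817 + k(10))**2 = (-817 + 10*(1 + 2*10))**2 = (-817 + 10*(1 + 20))**2 = (-817 + 10*21)**2 = (-817 + 210)**2 = (-607)**2 = 368449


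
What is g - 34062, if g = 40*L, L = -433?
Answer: -51382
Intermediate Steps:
g = -17320 (g = 40*(-433) = -17320)
g - 34062 = -17320 - 34062 = -51382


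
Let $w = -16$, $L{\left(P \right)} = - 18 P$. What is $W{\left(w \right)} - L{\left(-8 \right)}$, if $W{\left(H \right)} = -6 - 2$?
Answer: $-152$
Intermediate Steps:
$W{\left(H \right)} = -8$ ($W{\left(H \right)} = -6 - 2 = -8$)
$W{\left(w \right)} - L{\left(-8 \right)} = -8 - \left(-18\right) \left(-8\right) = -8 - 144 = -152$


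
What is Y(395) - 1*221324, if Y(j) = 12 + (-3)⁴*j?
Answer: -189317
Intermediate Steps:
Y(j) = 12 + 81*j
Y(395) - 1*221324 = (12 + 81*395) - 1*221324 = (12 + 31995) - 221324 = 32007 - 221324 = -189317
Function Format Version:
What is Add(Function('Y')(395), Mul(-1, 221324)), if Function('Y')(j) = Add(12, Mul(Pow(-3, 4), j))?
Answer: -189317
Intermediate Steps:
Function('Y')(j) = Add(12, Mul(81, j))
Add(Function('Y')(395), Mul(-1, 221324)) = Add(Add(12, Mul(81, 395)), Mul(-1, 221324)) = Add(Add(12, 31995), -221324) = Add(32007, -221324) = -189317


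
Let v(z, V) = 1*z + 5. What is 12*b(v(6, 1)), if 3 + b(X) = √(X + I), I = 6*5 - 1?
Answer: -36 + 24*√10 ≈ 39.895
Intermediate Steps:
v(z, V) = 5 + z (v(z, V) = z + 5 = 5 + z)
I = 29 (I = 30 - 1 = 29)
b(X) = -3 + √(29 + X) (b(X) = -3 + √(X + 29) = -3 + √(29 + X))
12*b(v(6, 1)) = 12*(-3 + √(29 + (5 + 6))) = 12*(-3 + √(29 + 11)) = 12*(-3 + √40) = 12*(-3 + 2*√10) = -36 + 24*√10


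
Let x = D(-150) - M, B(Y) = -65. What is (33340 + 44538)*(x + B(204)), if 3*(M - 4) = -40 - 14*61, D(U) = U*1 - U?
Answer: 17834062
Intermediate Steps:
D(U) = 0 (D(U) = U - U = 0)
M = -294 (M = 4 + (-40 - 14*61)/3 = 4 + (-40 - 854)/3 = 4 + (⅓)*(-894) = 4 - 298 = -294)
x = 294 (x = 0 - 1*(-294) = 0 + 294 = 294)
(33340 + 44538)*(x + B(204)) = (33340 + 44538)*(294 - 65) = 77878*229 = 17834062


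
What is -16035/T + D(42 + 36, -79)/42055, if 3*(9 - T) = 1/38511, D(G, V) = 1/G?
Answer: -3038486136570077/1705416210420 ≈ -1781.7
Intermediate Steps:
T = 1039796/115533 (T = 9 - ⅓/38511 = 9 - ⅓*1/38511 = 9 - 1/115533 = 1039796/115533 ≈ 9.0000)
-16035/T + D(42 + 36, -79)/42055 = -16035/1039796/115533 + 1/((42 + 36)*42055) = -16035*115533/1039796 + (1/42055)/78 = -1852571655/1039796 + (1/78)*(1/42055) = -1852571655/1039796 + 1/3280290 = -3038486136570077/1705416210420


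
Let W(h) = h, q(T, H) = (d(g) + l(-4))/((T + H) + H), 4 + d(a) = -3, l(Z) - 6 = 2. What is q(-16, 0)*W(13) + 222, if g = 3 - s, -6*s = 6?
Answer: 3539/16 ≈ 221.19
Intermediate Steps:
s = -1 (s = -1/6*6 = -1)
l(Z) = 8 (l(Z) = 6 + 2 = 8)
g = 4 (g = 3 - 1*(-1) = 3 + 1 = 4)
d(a) = -7 (d(a) = -4 - 3 = -7)
q(T, H) = 1/(T + 2*H) (q(T, H) = (-7 + 8)/((T + H) + H) = 1/((H + T) + H) = 1/(T + 2*H))
q(-16, 0)*W(13) + 222 = 13/(-16 + 2*0) + 222 = 13/(-16 + 0) + 222 = 13/(-16) + 222 = -1/16*13 + 222 = -13/16 + 222 = 3539/16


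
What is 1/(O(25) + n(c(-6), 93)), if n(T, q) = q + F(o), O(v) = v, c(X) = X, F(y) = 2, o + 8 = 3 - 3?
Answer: 1/120 ≈ 0.0083333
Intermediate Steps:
o = -8 (o = -8 + (3 - 3) = -8 + 0 = -8)
n(T, q) = 2 + q (n(T, q) = q + 2 = 2 + q)
1/(O(25) + n(c(-6), 93)) = 1/(25 + (2 + 93)) = 1/(25 + 95) = 1/120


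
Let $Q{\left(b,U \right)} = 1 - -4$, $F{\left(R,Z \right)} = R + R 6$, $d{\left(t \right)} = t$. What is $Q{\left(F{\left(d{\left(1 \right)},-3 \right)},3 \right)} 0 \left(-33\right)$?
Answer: $0$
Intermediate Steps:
$F{\left(R,Z \right)} = 7 R$ ($F{\left(R,Z \right)} = R + 6 R = 7 R$)
$Q{\left(b,U \right)} = 5$ ($Q{\left(b,U \right)} = 1 + 4 = 5$)
$Q{\left(F{\left(d{\left(1 \right)},-3 \right)},3 \right)} 0 \left(-33\right) = 5 \cdot 0 \left(-33\right) = 0 \left(-33\right) = 0$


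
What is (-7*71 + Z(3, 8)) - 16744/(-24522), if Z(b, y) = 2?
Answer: -6060823/12261 ≈ -494.32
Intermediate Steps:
(-7*71 + Z(3, 8)) - 16744/(-24522) = (-7*71 + 2) - 16744/(-24522) = (-497 + 2) - 16744*(-1)/24522 = -495 - 1*(-8372/12261) = -495 + 8372/12261 = -6060823/12261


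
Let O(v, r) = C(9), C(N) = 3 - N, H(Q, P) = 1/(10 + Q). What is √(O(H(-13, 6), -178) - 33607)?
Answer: I*√33613 ≈ 183.34*I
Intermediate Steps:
O(v, r) = -6 (O(v, r) = 3 - 1*9 = 3 - 9 = -6)
√(O(H(-13, 6), -178) - 33607) = √(-6 - 33607) = √(-33613) = I*√33613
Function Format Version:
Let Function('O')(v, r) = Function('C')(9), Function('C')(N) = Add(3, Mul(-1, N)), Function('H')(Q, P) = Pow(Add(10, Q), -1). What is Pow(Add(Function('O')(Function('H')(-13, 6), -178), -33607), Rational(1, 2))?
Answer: Mul(I, Pow(33613, Rational(1, 2))) ≈ Mul(183.34, I)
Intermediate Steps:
Function('O')(v, r) = -6 (Function('O')(v, r) = Add(3, Mul(-1, 9)) = Add(3, -9) = -6)
Pow(Add(Function('O')(Function('H')(-13, 6), -178), -33607), Rational(1, 2)) = Pow(Add(-6, -33607), Rational(1, 2)) = Pow(-33613, Rational(1, 2)) = Mul(I, Pow(33613, Rational(1, 2)))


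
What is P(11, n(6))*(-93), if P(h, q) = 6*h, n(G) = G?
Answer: -6138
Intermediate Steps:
P(11, n(6))*(-93) = (6*11)*(-93) = 66*(-93) = -6138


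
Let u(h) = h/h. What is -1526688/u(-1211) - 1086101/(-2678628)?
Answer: -4089428137963/2678628 ≈ -1.5267e+6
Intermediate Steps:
u(h) = 1
-1526688/u(-1211) - 1086101/(-2678628) = -1526688/1 - 1086101/(-2678628) = -1526688*1 - 1086101*(-1/2678628) = -1526688 + 1086101/2678628 = -4089428137963/2678628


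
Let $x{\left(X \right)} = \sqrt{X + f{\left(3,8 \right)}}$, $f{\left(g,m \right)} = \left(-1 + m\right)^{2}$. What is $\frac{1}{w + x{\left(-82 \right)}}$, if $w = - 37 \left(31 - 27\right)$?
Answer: $- \frac{148}{21937} - \frac{i \sqrt{33}}{21937} \approx -0.0067466 - 0.00026187 i$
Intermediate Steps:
$x{\left(X \right)} = \sqrt{49 + X}$ ($x{\left(X \right)} = \sqrt{X + \left(-1 + 8\right)^{2}} = \sqrt{X + 7^{2}} = \sqrt{X + 49} = \sqrt{49 + X}$)
$w = -148$ ($w = \left(-37\right) 4 = -148$)
$\frac{1}{w + x{\left(-82 \right)}} = \frac{1}{-148 + \sqrt{49 - 82}} = \frac{1}{-148 + \sqrt{-33}} = \frac{1}{-148 + i \sqrt{33}}$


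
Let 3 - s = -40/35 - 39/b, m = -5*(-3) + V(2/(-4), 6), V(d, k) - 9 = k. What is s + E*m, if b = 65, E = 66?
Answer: 69466/35 ≈ 1984.7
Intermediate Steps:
V(d, k) = 9 + k
m = 30 (m = -5*(-3) + (9 + 6) = 15 + 15 = 30)
s = 166/35 (s = 3 - (-40/35 - 39/65) = 3 - (-40*1/35 - 39*1/65) = 3 - (-8/7 - 3/5) = 3 - 1*(-61/35) = 3 + 61/35 = 166/35 ≈ 4.7429)
s + E*m = 166/35 + 66*30 = 166/35 + 1980 = 69466/35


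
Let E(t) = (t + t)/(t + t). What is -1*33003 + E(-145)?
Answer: -33002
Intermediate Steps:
E(t) = 1 (E(t) = (2*t)/((2*t)) = (2*t)*(1/(2*t)) = 1)
-1*33003 + E(-145) = -1*33003 + 1 = -33003 + 1 = -33002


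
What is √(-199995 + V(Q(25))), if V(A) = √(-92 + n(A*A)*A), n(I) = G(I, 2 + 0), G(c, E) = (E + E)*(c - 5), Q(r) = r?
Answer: √(-199995 + 2*√15477) ≈ 446.93*I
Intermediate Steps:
G(c, E) = 2*E*(-5 + c) (G(c, E) = (2*E)*(-5 + c) = 2*E*(-5 + c))
n(I) = -20 + 4*I (n(I) = 2*(2 + 0)*(-5 + I) = 2*2*(-5 + I) = -20 + 4*I)
V(A) = √(-92 + A*(-20 + 4*A²)) (V(A) = √(-92 + (-20 + 4*(A*A))*A) = √(-92 + (-20 + 4*A²)*A) = √(-92 + A*(-20 + 4*A²)))
√(-199995 + V(Q(25))) = √(-199995 + 2*√(-23 + 25*(-5 + 25²))) = √(-199995 + 2*√(-23 + 25*(-5 + 625))) = √(-199995 + 2*√(-23 + 25*620)) = √(-199995 + 2*√(-23 + 15500)) = √(-199995 + 2*√15477)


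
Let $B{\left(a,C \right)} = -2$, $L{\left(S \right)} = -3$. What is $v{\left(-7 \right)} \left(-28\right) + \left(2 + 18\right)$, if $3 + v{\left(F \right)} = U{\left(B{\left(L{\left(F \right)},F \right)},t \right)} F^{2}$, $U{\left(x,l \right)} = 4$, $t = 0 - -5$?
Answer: $-5384$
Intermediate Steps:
$t = 5$ ($t = 0 + 5 = 5$)
$v{\left(F \right)} = -3 + 4 F^{2}$
$v{\left(-7 \right)} \left(-28\right) + \left(2 + 18\right) = \left(-3 + 4 \left(-7\right)^{2}\right) \left(-28\right) + \left(2 + 18\right) = \left(-3 + 4 \cdot 49\right) \left(-28\right) + 20 = \left(-3 + 196\right) \left(-28\right) + 20 = 193 \left(-28\right) + 20 = -5404 + 20 = -5384$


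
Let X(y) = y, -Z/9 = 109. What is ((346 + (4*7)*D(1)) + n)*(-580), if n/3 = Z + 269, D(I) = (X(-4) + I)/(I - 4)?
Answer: 1021960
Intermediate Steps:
Z = -981 (Z = -9*109 = -981)
D(I) = 1 (D(I) = (-4 + I)/(I - 4) = (-4 + I)/(-4 + I) = 1)
n = -2136 (n = 3*(-981 + 269) = 3*(-712) = -2136)
((346 + (4*7)*D(1)) + n)*(-580) = ((346 + (4*7)*1) - 2136)*(-580) = ((346 + 28*1) - 2136)*(-580) = ((346 + 28) - 2136)*(-580) = (374 - 2136)*(-580) = -1762*(-580) = 1021960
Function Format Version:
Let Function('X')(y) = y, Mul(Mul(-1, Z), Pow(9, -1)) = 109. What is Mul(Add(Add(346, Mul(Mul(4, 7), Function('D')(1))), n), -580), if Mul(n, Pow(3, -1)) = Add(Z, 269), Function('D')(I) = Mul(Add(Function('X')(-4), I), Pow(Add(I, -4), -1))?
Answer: 1021960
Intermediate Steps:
Z = -981 (Z = Mul(-9, 109) = -981)
Function('D')(I) = 1 (Function('D')(I) = Mul(Add(-4, I), Pow(Add(I, -4), -1)) = Mul(Add(-4, I), Pow(Add(-4, I), -1)) = 1)
n = -2136 (n = Mul(3, Add(-981, 269)) = Mul(3, -712) = -2136)
Mul(Add(Add(346, Mul(Mul(4, 7), Function('D')(1))), n), -580) = Mul(Add(Add(346, Mul(Mul(4, 7), 1)), -2136), -580) = Mul(Add(Add(346, Mul(28, 1)), -2136), -580) = Mul(Add(Add(346, 28), -2136), -580) = Mul(Add(374, -2136), -580) = Mul(-1762, -580) = 1021960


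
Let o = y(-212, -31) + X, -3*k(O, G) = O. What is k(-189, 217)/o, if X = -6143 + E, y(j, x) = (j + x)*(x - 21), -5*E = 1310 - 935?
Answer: 63/6418 ≈ 0.0098161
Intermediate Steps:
E = -75 (E = -(1310 - 935)/5 = -⅕*375 = -75)
y(j, x) = (-21 + x)*(j + x) (y(j, x) = (j + x)*(-21 + x) = (-21 + x)*(j + x))
X = -6218 (X = -6143 - 75 = -6218)
k(O, G) = -O/3
o = 6418 (o = ((-31)² - 21*(-212) - 21*(-31) - 212*(-31)) - 6218 = (961 + 4452 + 651 + 6572) - 6218 = 12636 - 6218 = 6418)
k(-189, 217)/o = -⅓*(-189)/6418 = 63*(1/6418) = 63/6418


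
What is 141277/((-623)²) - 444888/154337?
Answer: -150869666203/59902665473 ≈ -2.5186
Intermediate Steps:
141277/((-623)²) - 444888/154337 = 141277/388129 - 444888*1/154337 = 141277*(1/388129) - 444888/154337 = 141277/388129 - 444888/154337 = -150869666203/59902665473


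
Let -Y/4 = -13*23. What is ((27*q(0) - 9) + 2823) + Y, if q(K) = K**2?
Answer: 4010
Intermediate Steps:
Y = 1196 (Y = -(-52)*23 = -4*(-299) = 1196)
((27*q(0) - 9) + 2823) + Y = ((27*0**2 - 9) + 2823) + 1196 = ((27*0 - 9) + 2823) + 1196 = ((0 - 9) + 2823) + 1196 = (-9 + 2823) + 1196 = 2814 + 1196 = 4010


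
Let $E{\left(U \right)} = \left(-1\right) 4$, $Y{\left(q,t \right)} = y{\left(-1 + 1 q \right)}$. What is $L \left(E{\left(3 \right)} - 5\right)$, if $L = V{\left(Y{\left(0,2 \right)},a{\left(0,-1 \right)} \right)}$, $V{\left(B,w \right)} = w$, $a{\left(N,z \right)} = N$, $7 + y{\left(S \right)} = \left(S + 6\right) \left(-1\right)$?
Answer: $0$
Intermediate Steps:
$y{\left(S \right)} = -13 - S$ ($y{\left(S \right)} = -7 + \left(S + 6\right) \left(-1\right) = -7 + \left(6 + S\right) \left(-1\right) = -7 - \left(6 + S\right) = -13 - S$)
$Y{\left(q,t \right)} = -12 - q$ ($Y{\left(q,t \right)} = -13 - \left(-1 + 1 q\right) = -13 - \left(-1 + q\right) = -12 - q$)
$E{\left(U \right)} = -4$
$L = 0$
$L \left(E{\left(3 \right)} - 5\right) = 0 \left(-4 - 5\right) = 0 \left(-9\right) = 0$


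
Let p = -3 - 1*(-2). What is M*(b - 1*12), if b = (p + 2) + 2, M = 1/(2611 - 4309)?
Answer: 3/566 ≈ 0.0053004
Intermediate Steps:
p = -1 (p = -3 + 2 = -1)
M = -1/1698 (M = 1/(-1698) = -1/1698 ≈ -0.00058893)
b = 3 (b = (-1 + 2) + 2 = 1 + 2 = 3)
M*(b - 1*12) = -(3 - 1*12)/1698 = -(3 - 12)/1698 = -1/1698*(-9) = 3/566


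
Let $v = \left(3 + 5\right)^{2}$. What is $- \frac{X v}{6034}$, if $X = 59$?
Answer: $- \frac{1888}{3017} \approx -0.62579$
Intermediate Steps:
$v = 64$ ($v = 8^{2} = 64$)
$- \frac{X v}{6034} = - \frac{59 \cdot 64}{6034} = - \frac{3776}{6034} = \left(-1\right) \frac{1888}{3017} = - \frac{1888}{3017}$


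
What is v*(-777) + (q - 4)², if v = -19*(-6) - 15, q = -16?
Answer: -76523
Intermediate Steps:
v = 99 (v = 114 - 15 = 99)
v*(-777) + (q - 4)² = 99*(-777) + (-16 - 4)² = -76923 + (-20)² = -76923 + 400 = -76523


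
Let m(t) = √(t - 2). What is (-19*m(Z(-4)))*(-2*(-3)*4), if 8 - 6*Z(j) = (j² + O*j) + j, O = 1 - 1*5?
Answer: -608*I*√3 ≈ -1053.1*I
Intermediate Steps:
O = -4 (O = 1 - 5 = -4)
Z(j) = 4/3 + j/2 - j²/6 (Z(j) = 4/3 - ((j² - 4*j) + j)/6 = 4/3 - (j² - 3*j)/6 = 4/3 + (j/2 - j²/6) = 4/3 + j/2 - j²/6)
m(t) = √(-2 + t)
(-19*m(Z(-4)))*(-2*(-3)*4) = (-19*√(-2 + (4/3 + (½)*(-4) - ⅙*(-4)²)))*(-2*(-3)*4) = (-19*√(-2 + (4/3 - 2 - ⅙*16)))*(6*4) = -19*√(-2 + (4/3 - 2 - 8/3))*24 = -19*√(-2 - 10/3)*24 = -76*I*√3/3*24 = -608*I*√3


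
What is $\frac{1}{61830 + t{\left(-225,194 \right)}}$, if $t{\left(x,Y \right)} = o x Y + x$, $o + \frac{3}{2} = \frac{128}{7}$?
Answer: $- \frac{7}{4697640} \approx -1.4901 \cdot 10^{-6}$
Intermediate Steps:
$o = \frac{235}{14}$ ($o = - \frac{3}{2} + \frac{128}{7} = \frac{235}{14} \approx 16.786$)
$t{\left(x,Y \right)} = x + \frac{235 Y x}{14}$ ($t{\left(x,Y \right)} = \frac{235 x}{14} Y + x = \frac{235 Y x}{14} + x = x + \frac{235 Y x}{14}$)
$\frac{1}{61830 + t{\left(-225,194 \right)}} = \frac{1}{61830 + \frac{1}{14} \left(-225\right) \left(14 + 235 \cdot 194\right)} = \frac{1}{61830 + \frac{1}{14} \left(-225\right) \left(14 + 45590\right)} = \frac{1}{61830 + \frac{1}{14} \left(-225\right) 45604} = \frac{1}{61830 - \frac{5130450}{7}} = \frac{1}{- \frac{4697640}{7}} = - \frac{7}{4697640}$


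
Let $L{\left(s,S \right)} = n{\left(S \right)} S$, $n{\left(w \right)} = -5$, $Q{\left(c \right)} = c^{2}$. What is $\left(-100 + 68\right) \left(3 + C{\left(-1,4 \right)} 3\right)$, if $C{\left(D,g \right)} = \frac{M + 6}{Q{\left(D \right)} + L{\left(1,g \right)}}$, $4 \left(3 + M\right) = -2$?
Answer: $- \frac{1584}{19} \approx -83.368$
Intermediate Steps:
$M = - \frac{7}{2}$ ($M = -3 + \frac{1}{4} \left(-2\right) = -3 - \frac{1}{2} = - \frac{7}{2} \approx -3.5$)
$L{\left(s,S \right)} = - 5 S$
$C{\left(D,g \right)} = \frac{5}{2 \left(D^{2} - 5 g\right)}$ ($C{\left(D,g \right)} = \frac{- \frac{7}{2} + 6}{D^{2} - 5 g} = \frac{5}{2 \left(D^{2} - 5 g\right)}$)
$\left(-100 + 68\right) \left(3 + C{\left(-1,4 \right)} 3\right) = \left(-100 + 68\right) \left(3 + \frac{5}{2 \left(\left(-1\right)^{2} - 20\right)} 3\right) = - 32 \left(3 + \frac{5}{2 \left(1 - 20\right)} 3\right) = - 32 \left(3 + \frac{5}{2 \left(-19\right)} 3\right) = - 32 \left(3 + \frac{5}{2} \left(- \frac{1}{19}\right) 3\right) = - 32 \left(3 - \frac{15}{38}\right) = \left(-32\right) \frac{99}{38} = - \frac{1584}{19}$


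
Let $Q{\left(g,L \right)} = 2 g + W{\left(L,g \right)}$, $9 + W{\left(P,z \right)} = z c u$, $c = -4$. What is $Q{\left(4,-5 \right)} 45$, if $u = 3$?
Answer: $-2205$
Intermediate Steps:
$W{\left(P,z \right)} = -9 - 12 z$ ($W{\left(P,z \right)} = -9 + z \left(-4\right) 3 = -9 + - 4 z 3 = -9 - 12 z$)
$Q{\left(g,L \right)} = -9 - 10 g$ ($Q{\left(g,L \right)} = 2 g - \left(9 + 12 g\right) = -9 - 10 g$)
$Q{\left(4,-5 \right)} 45 = \left(-9 - 40\right) 45 = \left(-49\right) 45 = -2205$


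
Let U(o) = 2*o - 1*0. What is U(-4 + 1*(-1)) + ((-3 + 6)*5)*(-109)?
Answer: -1645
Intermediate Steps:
U(o) = 2*o (U(o) = 2*o + 0 = 2*o)
U(-4 + 1*(-1)) + ((-3 + 6)*5)*(-109) = 2*(-4 + 1*(-1)) + ((-3 + 6)*5)*(-109) = 2*(-4 - 1) + (3*5)*(-109) = 2*(-5) + 15*(-109) = -10 - 1635 = -1645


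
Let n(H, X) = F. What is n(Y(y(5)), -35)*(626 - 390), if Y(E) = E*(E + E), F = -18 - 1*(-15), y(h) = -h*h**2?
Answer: -708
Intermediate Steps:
y(h) = -h**3
F = -3 (F = -18 + 15 = -3)
Y(E) = 2*E**2 (Y(E) = E*(2*E) = 2*E**2)
n(H, X) = -3
n(Y(y(5)), -35)*(626 - 390) = -3*(626 - 390) = -3*236 = -708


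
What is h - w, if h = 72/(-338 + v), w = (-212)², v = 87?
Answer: -11281016/251 ≈ -44944.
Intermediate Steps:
w = 44944
h = -72/251 (h = 72/(-338 + 87) = 72/(-251) = 72*(-1/251) = -72/251 ≈ -0.28685)
h - w = -72/251 - 1*44944 = -72/251 - 44944 = -11281016/251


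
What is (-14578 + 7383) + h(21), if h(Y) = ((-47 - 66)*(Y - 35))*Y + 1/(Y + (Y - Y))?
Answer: 546568/21 ≈ 26027.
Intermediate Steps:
h(Y) = 1/Y + Y*(3955 - 113*Y) (h(Y) = (-113*(-35 + Y))*Y + 1/(Y + 0) = (3955 - 113*Y)*Y + 1/Y = Y*(3955 - 113*Y) + 1/Y = 1/Y + Y*(3955 - 113*Y))
(-14578 + 7383) + h(21) = (-14578 + 7383) + (1 + 113*21²*(35 - 1*21))/21 = -7195 + (1 + 113*441*(35 - 21))/21 = -7195 + (1 + 113*441*14)/21 = -7195 + (1 + 697662)/21 = -7195 + (1/21)*697663 = -7195 + 697663/21 = 546568/21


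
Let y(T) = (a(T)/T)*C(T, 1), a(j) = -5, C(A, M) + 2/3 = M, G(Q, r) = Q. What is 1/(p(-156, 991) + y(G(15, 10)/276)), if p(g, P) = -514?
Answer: -3/1634 ≈ -0.0018360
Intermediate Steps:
C(A, M) = -⅔ + M
y(T) = -5/(3*T) (y(T) = (-5/T)*(-⅔ + 1) = -5/T*(⅓) = -5/(3*T))
1/(p(-156, 991) + y(G(15, 10)/276)) = 1/(-514 - 5/(3*(15/276))) = 1/(-514 - 5/(3*(15*(1/276)))) = 1/(-514 - 5/(3*5/92)) = 1/(-514 - 5/3*92/5) = 1/(-514 - 92/3) = 1/(-1634/3) = -3/1634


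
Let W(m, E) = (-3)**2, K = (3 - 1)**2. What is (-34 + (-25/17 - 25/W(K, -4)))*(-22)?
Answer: 128744/153 ≈ 841.46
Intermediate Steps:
K = 4 (K = 2**2 = 4)
W(m, E) = 9
(-34 + (-25/17 - 25/W(K, -4)))*(-22) = (-34 + (-25/17 - 25/9))*(-22) = (-34 - 650/153)*(-22) = -5852/153*(-22) = 128744/153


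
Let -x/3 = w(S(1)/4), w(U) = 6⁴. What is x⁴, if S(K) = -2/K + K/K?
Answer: 228509902503936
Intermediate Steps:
S(K) = 1 - 2/K (S(K) = -2/K + 1 = 1 - 2/K)
w(U) = 1296
x = -3888 (x = -3*1296 = -3888)
x⁴ = (-3888)⁴ = 228509902503936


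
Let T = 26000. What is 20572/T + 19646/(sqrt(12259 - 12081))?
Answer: 5143/6500 + 9823*sqrt(178)/89 ≈ 1473.3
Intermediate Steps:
20572/T + 19646/(sqrt(12259 - 12081)) = 20572/26000 + 19646/(sqrt(12259 - 12081)) = 20572*(1/26000) + 19646/(sqrt(178)) = 5143/6500 + 19646*(sqrt(178)/178) = 5143/6500 + 9823*sqrt(178)/89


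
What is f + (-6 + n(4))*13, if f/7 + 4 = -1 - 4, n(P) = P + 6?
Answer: -11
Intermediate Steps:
n(P) = 6 + P
f = -63 (f = -28 + 7*(-1 - 4) = -28 + 7*(-5) = -28 - 35 = -63)
f + (-6 + n(4))*13 = -63 + (-6 + (6 + 4))*13 = -63 + (-6 + 10)*13 = -63 + 4*13 = -63 + 52 = -11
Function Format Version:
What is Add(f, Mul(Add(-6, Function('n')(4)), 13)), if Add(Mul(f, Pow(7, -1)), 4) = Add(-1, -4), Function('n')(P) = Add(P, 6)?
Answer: -11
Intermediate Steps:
Function('n')(P) = Add(6, P)
f = -63 (f = Add(-28, Mul(7, Add(-1, -4))) = Add(-28, Mul(7, -5)) = Add(-28, -35) = -63)
Add(f, Mul(Add(-6, Function('n')(4)), 13)) = Add(-63, Mul(Add(-6, Add(6, 4)), 13)) = Add(-63, Mul(Add(-6, 10), 13)) = Add(-63, Mul(4, 13)) = Add(-63, 52) = -11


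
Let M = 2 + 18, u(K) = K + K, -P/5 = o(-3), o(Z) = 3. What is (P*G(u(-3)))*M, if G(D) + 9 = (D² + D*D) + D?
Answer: -17100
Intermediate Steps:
P = -15 (P = -5*3 = -15)
u(K) = 2*K
M = 20
G(D) = -9 + D + 2*D² (G(D) = -9 + ((D² + D*D) + D) = -9 + ((D² + D²) + D) = -9 + (2*D² + D) = -9 + (D + 2*D²) = -9 + D + 2*D²)
(P*G(u(-3)))*M = -15*(-9 + 2*(-3) + 2*(2*(-3))²)*20 = -15*(-9 - 6 + 2*(-6)²)*20 = -15*(-9 - 6 + 2*36)*20 = -15*(-9 - 6 + 72)*20 = -15*57*20 = -855*20 = -17100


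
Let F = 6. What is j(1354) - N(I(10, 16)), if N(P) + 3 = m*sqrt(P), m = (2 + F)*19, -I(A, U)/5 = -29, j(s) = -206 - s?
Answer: -1557 - 152*sqrt(145) ≈ -3387.3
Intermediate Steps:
I(A, U) = 145 (I(A, U) = -5*(-29) = 145)
m = 152 (m = (2 + 6)*19 = 8*19 = 152)
N(P) = -3 + 152*sqrt(P)
j(1354) - N(I(10, 16)) = (-206 - 1*1354) - (-3 + 152*sqrt(145)) = (-206 - 1354) + (3 - 152*sqrt(145)) = -1560 + (3 - 152*sqrt(145)) = -1557 - 152*sqrt(145)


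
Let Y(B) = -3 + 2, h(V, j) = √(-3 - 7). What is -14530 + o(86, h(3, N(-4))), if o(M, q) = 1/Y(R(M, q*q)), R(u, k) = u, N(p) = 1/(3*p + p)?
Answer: -14531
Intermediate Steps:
N(p) = 1/(4*p)
h(V, j) = I*√10 (h(V, j) = √(-10) = I*√10)
Y(B) = -1
o(M, q) = -1 (o(M, q) = 1/(-1) = -1)
-14530 + o(86, h(3, N(-4))) = -14530 - 1 = -14531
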